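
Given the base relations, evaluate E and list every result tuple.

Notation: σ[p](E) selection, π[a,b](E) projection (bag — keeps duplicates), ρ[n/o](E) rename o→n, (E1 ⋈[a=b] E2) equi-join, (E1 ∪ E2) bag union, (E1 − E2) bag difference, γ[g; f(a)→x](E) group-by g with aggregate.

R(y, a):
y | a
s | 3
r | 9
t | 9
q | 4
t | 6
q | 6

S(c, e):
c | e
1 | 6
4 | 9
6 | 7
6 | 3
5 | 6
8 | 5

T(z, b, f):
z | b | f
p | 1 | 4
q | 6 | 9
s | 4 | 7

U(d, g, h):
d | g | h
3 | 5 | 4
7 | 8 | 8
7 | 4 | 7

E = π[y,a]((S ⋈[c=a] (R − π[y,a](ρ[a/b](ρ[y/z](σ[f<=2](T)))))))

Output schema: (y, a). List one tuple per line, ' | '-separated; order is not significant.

Row counts bottom-up:
  S → 6
  R → 6
  T → 3
  σ[f<=2](T) → 0
  ρ[y/z](σ[f<=2](T)) → 0
  ρ[a/b](ρ[y/z](σ[f<=2](T))) → 0
  π[y,a](ρ[a/b](ρ[y/z](σ[f<=2](T)))) → 0
  (R − π[y,a](ρ[a/b](ρ[y/z](σ[f<=2](T))))) → 6
  (S ⋈[c=a] (R − π[y,a](ρ[a/b](ρ[y/z](σ[f<=2](T)))))) → 5
  π[y,a]((S ⋈[c=a] (R − π[y,a](ρ[a/b](ρ[y/z](σ[f<=2](T))))))) → 5

== RESULT ==
y | a
q | 4
q | 6
q | 6
t | 6
t | 6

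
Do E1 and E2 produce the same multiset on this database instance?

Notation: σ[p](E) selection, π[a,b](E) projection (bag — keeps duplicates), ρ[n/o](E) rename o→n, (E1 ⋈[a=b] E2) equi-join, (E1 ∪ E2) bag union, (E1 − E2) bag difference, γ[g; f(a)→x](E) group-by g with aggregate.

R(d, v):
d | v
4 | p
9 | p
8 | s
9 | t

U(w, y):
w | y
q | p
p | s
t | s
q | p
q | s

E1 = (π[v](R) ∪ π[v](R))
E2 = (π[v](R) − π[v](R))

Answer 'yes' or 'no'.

E1 row counts bottom-up:
  R → 4
  π[v](R) → 4
  R → 4
  π[v](R) → 4
  (π[v](R) ∪ π[v](R)) → 8
E2 row counts bottom-up:
  R → 4
  π[v](R) → 4
  R → 4
  π[v](R) → 4
  (π[v](R) − π[v](R)) → 0

E1 result:
v
p
p
p
p
s
s
t
t
E2 result:
v
(0 rows)
Witness: ('p',) appears 4× in E1 but 0× in E2.

no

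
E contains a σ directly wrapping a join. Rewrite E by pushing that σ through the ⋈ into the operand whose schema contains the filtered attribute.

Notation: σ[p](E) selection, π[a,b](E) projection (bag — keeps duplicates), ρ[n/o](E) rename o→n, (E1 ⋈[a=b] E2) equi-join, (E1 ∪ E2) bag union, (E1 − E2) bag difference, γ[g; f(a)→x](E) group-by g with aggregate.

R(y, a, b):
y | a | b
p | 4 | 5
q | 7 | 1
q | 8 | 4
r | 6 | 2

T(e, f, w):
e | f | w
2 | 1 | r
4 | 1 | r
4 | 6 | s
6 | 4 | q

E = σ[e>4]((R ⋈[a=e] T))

σ filters on e, owned by the right side.
E' = (R ⋈[a=e] σ[e>4](T))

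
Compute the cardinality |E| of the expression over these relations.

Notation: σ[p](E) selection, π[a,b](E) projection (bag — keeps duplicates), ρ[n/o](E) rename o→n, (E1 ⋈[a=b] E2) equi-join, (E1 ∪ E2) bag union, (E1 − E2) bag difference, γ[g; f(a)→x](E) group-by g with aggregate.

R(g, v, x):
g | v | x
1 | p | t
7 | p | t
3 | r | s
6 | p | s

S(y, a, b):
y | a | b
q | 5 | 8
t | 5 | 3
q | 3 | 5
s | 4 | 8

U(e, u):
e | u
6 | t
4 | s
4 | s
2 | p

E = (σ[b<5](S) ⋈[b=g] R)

Subexpression sizes:
  S → 4
  σ[b<5](S) → 1
  R → 4
  (σ[b<5](S) ⋈[b=g] R) → 1

|E| = 1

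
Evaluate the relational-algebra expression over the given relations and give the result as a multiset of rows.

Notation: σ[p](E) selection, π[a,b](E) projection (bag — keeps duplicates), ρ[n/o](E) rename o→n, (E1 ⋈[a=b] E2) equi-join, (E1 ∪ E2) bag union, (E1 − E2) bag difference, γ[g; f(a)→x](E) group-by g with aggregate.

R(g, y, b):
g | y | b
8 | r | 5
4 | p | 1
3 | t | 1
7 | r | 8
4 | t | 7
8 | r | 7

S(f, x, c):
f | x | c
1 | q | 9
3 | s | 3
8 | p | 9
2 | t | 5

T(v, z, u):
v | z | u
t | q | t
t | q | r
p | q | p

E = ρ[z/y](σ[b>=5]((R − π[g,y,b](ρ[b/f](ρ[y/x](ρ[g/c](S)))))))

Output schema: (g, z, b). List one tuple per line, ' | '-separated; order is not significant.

Subexpression sizes:
  R → 6
  S → 4
  ρ[g/c](S) → 4
  ρ[y/x](ρ[g/c](S)) → 4
  ρ[b/f](ρ[y/x](ρ[g/c](S))) → 4
  π[g,y,b](ρ[b/f](ρ[y/x](ρ[g/c](S)))) → 4
  (R − π[g,y,b](ρ[b/f](ρ[y/x](ρ[g/c](S))))) → 6
  σ[b>=5]((R − π[g,y,b](ρ[b/f](ρ[y/x](ρ[g/c](S)))))) → 4
  ρ[z/y](σ[b>=5]((R − π[g,y,b](ρ[b/f](ρ[y/x](ρ[g/c](S))))))) → 4

== RESULT ==
g | z | b
4 | t | 7
7 | r | 8
8 | r | 5
8 | r | 7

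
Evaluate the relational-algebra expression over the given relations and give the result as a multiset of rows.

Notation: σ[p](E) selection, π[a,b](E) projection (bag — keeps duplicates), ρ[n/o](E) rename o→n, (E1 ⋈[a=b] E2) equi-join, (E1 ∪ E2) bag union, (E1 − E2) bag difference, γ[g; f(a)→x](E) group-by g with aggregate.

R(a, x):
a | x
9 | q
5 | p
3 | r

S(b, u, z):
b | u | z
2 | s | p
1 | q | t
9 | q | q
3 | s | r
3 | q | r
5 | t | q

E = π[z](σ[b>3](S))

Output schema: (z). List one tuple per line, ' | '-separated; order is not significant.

Per-node cardinality:
  S → 6
  σ[b>3](S) → 2
  π[z](σ[b>3](S)) → 2

== RESULT ==
z
q
q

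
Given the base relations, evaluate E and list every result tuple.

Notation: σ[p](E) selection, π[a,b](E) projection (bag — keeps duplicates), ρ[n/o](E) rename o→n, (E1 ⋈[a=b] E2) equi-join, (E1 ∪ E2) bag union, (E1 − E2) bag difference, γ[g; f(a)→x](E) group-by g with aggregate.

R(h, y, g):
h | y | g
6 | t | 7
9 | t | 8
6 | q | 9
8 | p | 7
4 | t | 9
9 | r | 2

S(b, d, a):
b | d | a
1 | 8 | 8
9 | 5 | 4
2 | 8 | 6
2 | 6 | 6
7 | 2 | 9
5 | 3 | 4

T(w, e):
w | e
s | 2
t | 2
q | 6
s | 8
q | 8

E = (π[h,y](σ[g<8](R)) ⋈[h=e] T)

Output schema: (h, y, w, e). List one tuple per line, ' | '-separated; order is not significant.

Per-node cardinality:
  R → 6
  σ[g<8](R) → 3
  π[h,y](σ[g<8](R)) → 3
  T → 5
  (π[h,y](σ[g<8](R)) ⋈[h=e] T) → 3

== RESULT ==
h | y | w | e
6 | t | q | 6
8 | p | q | 8
8 | p | s | 8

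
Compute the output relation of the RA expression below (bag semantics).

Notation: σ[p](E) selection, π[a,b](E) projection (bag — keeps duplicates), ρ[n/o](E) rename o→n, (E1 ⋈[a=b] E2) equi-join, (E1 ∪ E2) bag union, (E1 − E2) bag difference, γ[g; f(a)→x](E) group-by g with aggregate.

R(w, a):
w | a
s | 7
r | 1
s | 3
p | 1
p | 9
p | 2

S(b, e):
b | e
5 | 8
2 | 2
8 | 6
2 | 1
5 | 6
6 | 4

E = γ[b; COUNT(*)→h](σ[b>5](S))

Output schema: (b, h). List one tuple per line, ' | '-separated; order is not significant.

Subexpression sizes:
  S → 6
  σ[b>5](S) → 2
  γ[b; COUNT(*)→h](σ[b>5](S)) → 2

== RESULT ==
b | h
6 | 1
8 | 1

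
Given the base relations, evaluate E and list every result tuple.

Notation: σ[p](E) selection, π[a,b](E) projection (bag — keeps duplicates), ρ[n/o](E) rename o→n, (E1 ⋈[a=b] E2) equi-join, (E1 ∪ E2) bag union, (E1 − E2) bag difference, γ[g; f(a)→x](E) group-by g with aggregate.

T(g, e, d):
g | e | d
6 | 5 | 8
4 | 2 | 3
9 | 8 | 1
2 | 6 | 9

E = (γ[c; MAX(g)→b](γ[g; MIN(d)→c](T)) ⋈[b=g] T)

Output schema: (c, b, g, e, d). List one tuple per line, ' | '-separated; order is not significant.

Subexpression sizes:
  T → 4
  γ[g; MIN(d)→c](T) → 4
  γ[c; MAX(g)→b](γ[g; MIN(d)→c](T)) → 4
  T → 4
  (γ[c; MAX(g)→b](γ[g; MIN(d)→c](T)) ⋈[b=g] T) → 4

== RESULT ==
c | b | g | e | d
1 | 9 | 9 | 8 | 1
3 | 4 | 4 | 2 | 3
8 | 6 | 6 | 5 | 8
9 | 2 | 2 | 6 | 9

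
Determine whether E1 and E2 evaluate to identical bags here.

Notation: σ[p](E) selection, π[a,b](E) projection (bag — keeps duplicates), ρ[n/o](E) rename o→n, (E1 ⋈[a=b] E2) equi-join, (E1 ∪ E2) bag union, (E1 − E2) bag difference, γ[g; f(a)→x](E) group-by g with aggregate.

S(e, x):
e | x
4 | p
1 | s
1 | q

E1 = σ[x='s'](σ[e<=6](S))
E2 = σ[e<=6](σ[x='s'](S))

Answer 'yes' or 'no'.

E1 stepwise |·|:
  S → 3
  σ[e<=6](S) → 3
  σ[x='s'](σ[e<=6](S)) → 1
E2 stepwise |·|:
  S → 3
  σ[x='s'](S) → 1
  σ[e<=6](σ[x='s'](S)) → 1

E1 and E2 produce the same multiset:
e | x
1 | s

yes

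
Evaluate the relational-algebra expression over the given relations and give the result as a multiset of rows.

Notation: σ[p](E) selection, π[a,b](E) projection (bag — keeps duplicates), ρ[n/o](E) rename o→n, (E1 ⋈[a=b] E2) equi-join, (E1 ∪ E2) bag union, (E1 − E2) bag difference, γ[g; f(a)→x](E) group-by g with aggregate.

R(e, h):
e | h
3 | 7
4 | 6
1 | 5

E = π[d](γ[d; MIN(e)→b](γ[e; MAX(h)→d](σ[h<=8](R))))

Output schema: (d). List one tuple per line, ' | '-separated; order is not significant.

Stepwise |·|:
  R → 3
  σ[h<=8](R) → 3
  γ[e; MAX(h)→d](σ[h<=8](R)) → 3
  γ[d; MIN(e)→b](γ[e; MAX(h)→d](σ[h<=8](R))) → 3
  π[d](γ[d; MIN(e)→b](γ[e; MAX(h)→d](σ[h<=8](R)))) → 3

== RESULT ==
d
5
6
7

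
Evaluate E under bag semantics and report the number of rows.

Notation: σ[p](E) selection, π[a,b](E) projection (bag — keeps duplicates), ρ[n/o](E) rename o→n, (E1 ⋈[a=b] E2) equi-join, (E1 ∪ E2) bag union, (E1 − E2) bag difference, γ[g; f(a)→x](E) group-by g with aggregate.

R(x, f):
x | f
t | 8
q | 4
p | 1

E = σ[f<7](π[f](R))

Per-node cardinality:
  R → 3
  π[f](R) → 3
  σ[f<7](π[f](R)) → 2

|E| = 2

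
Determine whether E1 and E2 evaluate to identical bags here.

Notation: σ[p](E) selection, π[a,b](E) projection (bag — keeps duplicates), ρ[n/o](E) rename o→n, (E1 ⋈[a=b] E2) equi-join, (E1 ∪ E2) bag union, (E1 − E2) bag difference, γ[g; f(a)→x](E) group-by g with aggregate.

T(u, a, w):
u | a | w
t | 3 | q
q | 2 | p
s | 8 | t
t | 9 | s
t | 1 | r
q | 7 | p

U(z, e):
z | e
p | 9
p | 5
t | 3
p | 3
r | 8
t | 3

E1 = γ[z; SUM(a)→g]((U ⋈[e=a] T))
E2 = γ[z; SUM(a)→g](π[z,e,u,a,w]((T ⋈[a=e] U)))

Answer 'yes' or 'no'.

E1 stepwise |·|:
  U → 6
  T → 6
  (U ⋈[e=a] T) → 5
  γ[z; SUM(a)→g]((U ⋈[e=a] T)) → 3
E2 stepwise |·|:
  T → 6
  U → 6
  (T ⋈[a=e] U) → 5
  π[z,e,u,a,w]((T ⋈[a=e] U)) → 5
  γ[z; SUM(a)→g](π[z,e,u,a,w]((T ⋈[a=e] U))) → 3

E1 and E2 produce the same multiset:
z | g
p | 12
r | 8
t | 6

yes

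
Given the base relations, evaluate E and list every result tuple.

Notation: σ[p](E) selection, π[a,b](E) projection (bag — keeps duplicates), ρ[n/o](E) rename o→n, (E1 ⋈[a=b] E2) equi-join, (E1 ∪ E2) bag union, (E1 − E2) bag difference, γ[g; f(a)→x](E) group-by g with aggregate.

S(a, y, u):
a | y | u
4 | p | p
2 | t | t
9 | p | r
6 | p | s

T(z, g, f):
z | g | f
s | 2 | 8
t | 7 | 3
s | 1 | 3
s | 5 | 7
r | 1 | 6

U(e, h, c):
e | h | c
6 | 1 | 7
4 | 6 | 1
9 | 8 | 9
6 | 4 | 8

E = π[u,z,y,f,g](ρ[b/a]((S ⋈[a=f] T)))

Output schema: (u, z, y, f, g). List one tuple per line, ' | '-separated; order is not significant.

Per-node cardinality:
  S → 4
  T → 5
  (S ⋈[a=f] T) → 1
  ρ[b/a]((S ⋈[a=f] T)) → 1
  π[u,z,y,f,g](ρ[b/a]((S ⋈[a=f] T))) → 1

== RESULT ==
u | z | y | f | g
s | r | p | 6 | 1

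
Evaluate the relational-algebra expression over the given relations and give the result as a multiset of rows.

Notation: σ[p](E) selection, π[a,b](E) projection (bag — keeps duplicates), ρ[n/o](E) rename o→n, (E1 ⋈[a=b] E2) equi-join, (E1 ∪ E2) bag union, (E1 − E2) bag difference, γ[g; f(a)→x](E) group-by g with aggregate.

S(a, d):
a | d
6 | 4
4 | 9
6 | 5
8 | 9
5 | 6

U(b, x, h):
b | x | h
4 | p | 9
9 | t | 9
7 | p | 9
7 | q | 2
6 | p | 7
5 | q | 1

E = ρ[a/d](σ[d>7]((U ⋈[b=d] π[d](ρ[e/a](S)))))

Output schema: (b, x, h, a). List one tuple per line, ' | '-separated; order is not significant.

Per-node cardinality:
  U → 6
  S → 5
  ρ[e/a](S) → 5
  π[d](ρ[e/a](S)) → 5
  (U ⋈[b=d] π[d](ρ[e/a](S))) → 5
  σ[d>7]((U ⋈[b=d] π[d](ρ[e/a](S)))) → 2
  ρ[a/d](σ[d>7]((U ⋈[b=d] π[d](ρ[e/a](S))))) → 2

== RESULT ==
b | x | h | a
9 | t | 9 | 9
9 | t | 9 | 9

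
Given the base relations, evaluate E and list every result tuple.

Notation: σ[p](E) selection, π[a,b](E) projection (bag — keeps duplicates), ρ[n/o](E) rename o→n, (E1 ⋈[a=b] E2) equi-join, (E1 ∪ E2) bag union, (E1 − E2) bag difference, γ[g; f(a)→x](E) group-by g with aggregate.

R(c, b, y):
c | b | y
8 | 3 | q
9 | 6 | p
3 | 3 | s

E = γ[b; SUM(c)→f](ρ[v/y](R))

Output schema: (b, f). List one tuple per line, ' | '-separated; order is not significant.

Per-node cardinality:
  R → 3
  ρ[v/y](R) → 3
  γ[b; SUM(c)→f](ρ[v/y](R)) → 2

== RESULT ==
b | f
3 | 11
6 | 9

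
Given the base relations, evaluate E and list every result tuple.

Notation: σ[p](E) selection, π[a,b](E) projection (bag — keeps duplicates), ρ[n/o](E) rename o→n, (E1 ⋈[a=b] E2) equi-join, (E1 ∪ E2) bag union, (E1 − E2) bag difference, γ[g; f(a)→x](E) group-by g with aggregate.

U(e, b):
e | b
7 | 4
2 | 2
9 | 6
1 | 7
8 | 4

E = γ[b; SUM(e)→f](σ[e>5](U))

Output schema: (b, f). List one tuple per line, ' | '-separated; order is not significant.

Row counts bottom-up:
  U → 5
  σ[e>5](U) → 3
  γ[b; SUM(e)→f](σ[e>5](U)) → 2

== RESULT ==
b | f
4 | 15
6 | 9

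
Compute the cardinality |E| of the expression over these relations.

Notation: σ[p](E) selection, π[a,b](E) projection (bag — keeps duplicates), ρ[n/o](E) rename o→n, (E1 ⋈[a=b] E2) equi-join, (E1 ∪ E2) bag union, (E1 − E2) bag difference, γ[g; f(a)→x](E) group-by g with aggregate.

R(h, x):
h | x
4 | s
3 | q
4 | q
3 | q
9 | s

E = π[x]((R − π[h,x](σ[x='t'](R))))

Per-node cardinality:
  R → 5
  R → 5
  σ[x='t'](R) → 0
  π[h,x](σ[x='t'](R)) → 0
  (R − π[h,x](σ[x='t'](R))) → 5
  π[x]((R − π[h,x](σ[x='t'](R)))) → 5

|E| = 5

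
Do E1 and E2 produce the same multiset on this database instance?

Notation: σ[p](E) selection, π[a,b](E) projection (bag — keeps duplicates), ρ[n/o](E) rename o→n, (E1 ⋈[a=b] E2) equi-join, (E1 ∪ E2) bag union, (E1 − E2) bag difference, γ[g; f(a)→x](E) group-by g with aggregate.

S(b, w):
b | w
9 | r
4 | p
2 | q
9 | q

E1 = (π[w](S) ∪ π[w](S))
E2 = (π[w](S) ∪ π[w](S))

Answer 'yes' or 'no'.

E1 stepwise |·|:
  S → 4
  π[w](S) → 4
  S → 4
  π[w](S) → 4
  (π[w](S) ∪ π[w](S)) → 8
E2 stepwise |·|:
  S → 4
  π[w](S) → 4
  S → 4
  π[w](S) → 4
  (π[w](S) ∪ π[w](S)) → 8

E1 and E2 produce the same multiset:
w
p
p
q
q
q
q
r
r

yes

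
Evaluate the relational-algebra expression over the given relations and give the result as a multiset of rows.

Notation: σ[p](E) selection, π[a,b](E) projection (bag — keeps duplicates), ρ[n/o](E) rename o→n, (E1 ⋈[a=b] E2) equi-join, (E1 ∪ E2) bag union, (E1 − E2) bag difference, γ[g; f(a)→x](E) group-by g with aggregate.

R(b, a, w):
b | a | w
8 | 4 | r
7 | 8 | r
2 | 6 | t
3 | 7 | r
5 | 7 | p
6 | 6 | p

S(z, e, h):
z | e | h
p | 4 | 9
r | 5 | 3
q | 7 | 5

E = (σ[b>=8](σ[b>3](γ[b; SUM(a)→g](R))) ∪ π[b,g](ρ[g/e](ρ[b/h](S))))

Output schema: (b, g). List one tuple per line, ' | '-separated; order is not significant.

Row counts bottom-up:
  R → 6
  γ[b; SUM(a)→g](R) → 6
  σ[b>3](γ[b; SUM(a)→g](R)) → 4
  σ[b>=8](σ[b>3](γ[b; SUM(a)→g](R))) → 1
  S → 3
  ρ[b/h](S) → 3
  ρ[g/e](ρ[b/h](S)) → 3
  π[b,g](ρ[g/e](ρ[b/h](S))) → 3
  (σ[b>=8](σ[b>3](γ[b; SUM(a)→g](R))) ∪ π[b,g](ρ[g/e](ρ[b/h](S)))) → 4

== RESULT ==
b | g
3 | 5
5 | 7
8 | 4
9 | 4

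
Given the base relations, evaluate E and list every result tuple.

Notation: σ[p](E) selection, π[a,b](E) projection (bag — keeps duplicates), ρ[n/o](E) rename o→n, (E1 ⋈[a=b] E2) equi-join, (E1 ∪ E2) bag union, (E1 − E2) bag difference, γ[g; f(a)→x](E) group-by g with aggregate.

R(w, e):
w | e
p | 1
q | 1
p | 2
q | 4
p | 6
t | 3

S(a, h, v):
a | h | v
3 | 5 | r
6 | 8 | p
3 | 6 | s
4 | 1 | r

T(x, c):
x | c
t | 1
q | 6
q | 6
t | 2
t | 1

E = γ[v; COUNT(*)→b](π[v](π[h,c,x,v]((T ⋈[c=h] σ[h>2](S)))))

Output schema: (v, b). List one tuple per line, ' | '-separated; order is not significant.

Subexpression sizes:
  T → 5
  S → 4
  σ[h>2](S) → 3
  (T ⋈[c=h] σ[h>2](S)) → 2
  π[h,c,x,v]((T ⋈[c=h] σ[h>2](S))) → 2
  π[v](π[h,c,x,v]((T ⋈[c=h] σ[h>2](S)))) → 2
  γ[v; COUNT(*)→b](π[v](π[h,c,x,v]((T ⋈[c=h] σ[h>2](S))))) → 1

== RESULT ==
v | b
s | 2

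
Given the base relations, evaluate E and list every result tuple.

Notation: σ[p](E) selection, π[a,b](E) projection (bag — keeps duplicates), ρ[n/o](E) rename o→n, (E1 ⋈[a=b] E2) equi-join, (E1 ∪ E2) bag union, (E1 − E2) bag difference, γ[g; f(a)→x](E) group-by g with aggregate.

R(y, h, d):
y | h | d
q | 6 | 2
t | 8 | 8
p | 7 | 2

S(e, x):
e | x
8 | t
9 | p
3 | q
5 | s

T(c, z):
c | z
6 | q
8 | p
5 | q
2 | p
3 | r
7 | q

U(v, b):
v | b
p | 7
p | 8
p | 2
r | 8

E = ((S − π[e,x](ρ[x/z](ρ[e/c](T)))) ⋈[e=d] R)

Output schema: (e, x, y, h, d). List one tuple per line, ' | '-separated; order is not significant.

Per-node cardinality:
  S → 4
  T → 6
  ρ[e/c](T) → 6
  ρ[x/z](ρ[e/c](T)) → 6
  π[e,x](ρ[x/z](ρ[e/c](T))) → 6
  (S − π[e,x](ρ[x/z](ρ[e/c](T)))) → 4
  R → 3
  ((S − π[e,x](ρ[x/z](ρ[e/c](T)))) ⋈[e=d] R) → 1

== RESULT ==
e | x | y | h | d
8 | t | t | 8 | 8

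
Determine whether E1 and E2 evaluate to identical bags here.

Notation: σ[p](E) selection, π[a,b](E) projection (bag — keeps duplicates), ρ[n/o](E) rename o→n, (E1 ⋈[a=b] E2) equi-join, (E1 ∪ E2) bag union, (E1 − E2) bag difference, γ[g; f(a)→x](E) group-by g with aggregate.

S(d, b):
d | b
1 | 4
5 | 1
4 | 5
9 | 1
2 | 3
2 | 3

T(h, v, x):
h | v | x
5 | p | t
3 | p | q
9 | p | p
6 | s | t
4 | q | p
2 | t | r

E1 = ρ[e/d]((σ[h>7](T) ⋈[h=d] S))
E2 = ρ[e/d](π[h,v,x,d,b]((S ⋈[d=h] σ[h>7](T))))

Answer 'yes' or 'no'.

E1 per-node cardinality:
  T → 6
  σ[h>7](T) → 1
  S → 6
  (σ[h>7](T) ⋈[h=d] S) → 1
  ρ[e/d]((σ[h>7](T) ⋈[h=d] S)) → 1
E2 per-node cardinality:
  S → 6
  T → 6
  σ[h>7](T) → 1
  (S ⋈[d=h] σ[h>7](T)) → 1
  π[h,v,x,d,b]((S ⋈[d=h] σ[h>7](T))) → 1
  ρ[e/d](π[h,v,x,d,b]((S ⋈[d=h] σ[h>7](T)))) → 1

E1 and E2 produce the same multiset:
h | v | x | e | b
9 | p | p | 9 | 1

yes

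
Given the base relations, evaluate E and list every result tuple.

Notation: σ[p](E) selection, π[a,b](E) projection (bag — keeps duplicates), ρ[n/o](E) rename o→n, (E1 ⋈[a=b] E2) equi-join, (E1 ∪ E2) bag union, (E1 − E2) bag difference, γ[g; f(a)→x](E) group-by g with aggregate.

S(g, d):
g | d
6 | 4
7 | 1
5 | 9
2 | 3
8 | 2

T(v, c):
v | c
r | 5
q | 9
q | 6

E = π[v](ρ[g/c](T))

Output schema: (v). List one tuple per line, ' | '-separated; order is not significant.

Stepwise |·|:
  T → 3
  ρ[g/c](T) → 3
  π[v](ρ[g/c](T)) → 3

== RESULT ==
v
q
q
r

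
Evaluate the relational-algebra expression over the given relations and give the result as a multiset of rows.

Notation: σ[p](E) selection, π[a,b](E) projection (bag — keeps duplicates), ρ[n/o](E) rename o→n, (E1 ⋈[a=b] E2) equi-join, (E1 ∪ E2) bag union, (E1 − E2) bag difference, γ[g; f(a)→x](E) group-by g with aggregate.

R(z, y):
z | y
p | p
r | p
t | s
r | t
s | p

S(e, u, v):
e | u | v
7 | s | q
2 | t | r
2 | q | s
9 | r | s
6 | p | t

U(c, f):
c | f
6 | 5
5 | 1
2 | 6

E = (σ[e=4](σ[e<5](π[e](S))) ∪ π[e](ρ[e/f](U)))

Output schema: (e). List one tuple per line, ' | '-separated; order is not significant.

Stepwise |·|:
  S → 5
  π[e](S) → 5
  σ[e<5](π[e](S)) → 2
  σ[e=4](σ[e<5](π[e](S))) → 0
  U → 3
  ρ[e/f](U) → 3
  π[e](ρ[e/f](U)) → 3
  (σ[e=4](σ[e<5](π[e](S))) ∪ π[e](ρ[e/f](U))) → 3

== RESULT ==
e
1
5
6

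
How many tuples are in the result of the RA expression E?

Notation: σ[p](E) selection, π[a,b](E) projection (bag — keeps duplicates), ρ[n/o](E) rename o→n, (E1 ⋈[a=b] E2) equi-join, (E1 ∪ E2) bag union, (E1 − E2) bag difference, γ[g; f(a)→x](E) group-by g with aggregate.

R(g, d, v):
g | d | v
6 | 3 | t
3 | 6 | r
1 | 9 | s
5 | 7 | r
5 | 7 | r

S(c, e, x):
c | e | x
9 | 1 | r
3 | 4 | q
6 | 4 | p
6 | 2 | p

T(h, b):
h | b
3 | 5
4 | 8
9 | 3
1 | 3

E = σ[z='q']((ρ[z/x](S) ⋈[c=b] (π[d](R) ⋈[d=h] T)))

Stepwise |·|:
  S → 4
  ρ[z/x](S) → 4
  R → 5
  π[d](R) → 5
  T → 4
  (π[d](R) ⋈[d=h] T) → 2
  (ρ[z/x](S) ⋈[c=b] (π[d](R) ⋈[d=h] T)) → 1
  σ[z='q']((ρ[z/x](S) ⋈[c=b] (π[d](R) ⋈[d=h] T))) → 1

|E| = 1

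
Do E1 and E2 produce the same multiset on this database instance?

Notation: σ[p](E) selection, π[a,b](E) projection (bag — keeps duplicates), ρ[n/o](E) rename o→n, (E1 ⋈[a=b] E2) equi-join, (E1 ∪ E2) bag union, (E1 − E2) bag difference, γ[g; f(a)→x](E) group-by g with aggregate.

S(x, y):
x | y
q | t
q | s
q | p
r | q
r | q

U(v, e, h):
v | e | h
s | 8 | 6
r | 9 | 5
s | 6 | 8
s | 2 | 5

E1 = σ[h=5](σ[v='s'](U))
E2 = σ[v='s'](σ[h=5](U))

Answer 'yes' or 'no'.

E1 per-node cardinality:
  U → 4
  σ[v='s'](U) → 3
  σ[h=5](σ[v='s'](U)) → 1
E2 per-node cardinality:
  U → 4
  σ[h=5](U) → 2
  σ[v='s'](σ[h=5](U)) → 1

E1 and E2 produce the same multiset:
v | e | h
s | 2 | 5

yes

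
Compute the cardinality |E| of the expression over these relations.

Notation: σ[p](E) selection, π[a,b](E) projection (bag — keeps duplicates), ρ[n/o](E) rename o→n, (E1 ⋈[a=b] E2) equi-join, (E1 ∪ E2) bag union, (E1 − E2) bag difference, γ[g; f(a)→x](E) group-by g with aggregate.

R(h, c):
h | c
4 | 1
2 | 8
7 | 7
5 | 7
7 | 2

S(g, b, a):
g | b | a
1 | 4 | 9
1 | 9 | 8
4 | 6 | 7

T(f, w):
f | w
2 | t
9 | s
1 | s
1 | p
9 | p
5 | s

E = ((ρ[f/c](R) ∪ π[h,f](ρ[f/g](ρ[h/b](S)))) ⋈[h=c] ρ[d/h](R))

Subexpression sizes:
  R → 5
  ρ[f/c](R) → 5
  S → 3
  ρ[h/b](S) → 3
  ρ[f/g](ρ[h/b](S)) → 3
  π[h,f](ρ[f/g](ρ[h/b](S))) → 3
  (ρ[f/c](R) ∪ π[h,f](ρ[f/g](ρ[h/b](S)))) → 8
  R → 5
  ρ[d/h](R) → 5
  ((ρ[f/c](R) ∪ π[h,f](ρ[f/g](ρ[h/b](S)))) ⋈[h=c] ρ[d/h](R)) → 5

|E| = 5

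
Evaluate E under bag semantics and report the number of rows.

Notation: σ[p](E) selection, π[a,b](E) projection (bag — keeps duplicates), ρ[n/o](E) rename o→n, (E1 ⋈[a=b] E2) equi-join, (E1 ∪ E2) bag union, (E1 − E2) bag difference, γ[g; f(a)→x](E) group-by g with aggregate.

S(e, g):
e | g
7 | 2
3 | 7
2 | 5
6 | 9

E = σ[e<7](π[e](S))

Per-node cardinality:
  S → 4
  π[e](S) → 4
  σ[e<7](π[e](S)) → 3

|E| = 3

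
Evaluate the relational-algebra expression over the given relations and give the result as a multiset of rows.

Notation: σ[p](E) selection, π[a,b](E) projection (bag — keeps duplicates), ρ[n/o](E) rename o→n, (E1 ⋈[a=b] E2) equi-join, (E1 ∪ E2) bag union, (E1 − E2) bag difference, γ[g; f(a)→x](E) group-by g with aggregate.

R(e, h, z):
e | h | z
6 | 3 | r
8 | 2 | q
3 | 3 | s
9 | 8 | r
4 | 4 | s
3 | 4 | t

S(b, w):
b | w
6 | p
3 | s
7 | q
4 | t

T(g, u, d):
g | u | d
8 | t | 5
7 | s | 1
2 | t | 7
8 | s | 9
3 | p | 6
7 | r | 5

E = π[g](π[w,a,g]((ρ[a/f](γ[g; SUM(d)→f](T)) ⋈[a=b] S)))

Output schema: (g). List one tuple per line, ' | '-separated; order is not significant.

Per-node cardinality:
  T → 6
  γ[g; SUM(d)→f](T) → 4
  ρ[a/f](γ[g; SUM(d)→f](T)) → 4
  S → 4
  (ρ[a/f](γ[g; SUM(d)→f](T)) ⋈[a=b] S) → 3
  π[w,a,g]((ρ[a/f](γ[g; SUM(d)→f](T)) ⋈[a=b] S)) → 3
  π[g](π[w,a,g]((ρ[a/f](γ[g; SUM(d)→f](T)) ⋈[a=b] S))) → 3

== RESULT ==
g
2
3
7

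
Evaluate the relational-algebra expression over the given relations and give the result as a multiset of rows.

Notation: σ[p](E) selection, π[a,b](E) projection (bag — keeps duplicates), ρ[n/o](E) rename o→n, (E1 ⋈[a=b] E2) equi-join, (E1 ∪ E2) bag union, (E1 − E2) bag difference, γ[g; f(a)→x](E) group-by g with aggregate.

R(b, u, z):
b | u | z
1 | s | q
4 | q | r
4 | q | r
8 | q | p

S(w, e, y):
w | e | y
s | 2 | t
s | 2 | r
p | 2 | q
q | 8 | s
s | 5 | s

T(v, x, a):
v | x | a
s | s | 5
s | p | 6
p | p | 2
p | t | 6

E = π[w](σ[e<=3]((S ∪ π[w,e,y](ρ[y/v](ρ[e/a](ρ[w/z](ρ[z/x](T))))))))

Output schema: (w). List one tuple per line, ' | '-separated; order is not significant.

Stepwise |·|:
  S → 5
  T → 4
  ρ[z/x](T) → 4
  ρ[w/z](ρ[z/x](T)) → 4
  ρ[e/a](ρ[w/z](ρ[z/x](T))) → 4
  ρ[y/v](ρ[e/a](ρ[w/z](ρ[z/x](T)))) → 4
  π[w,e,y](ρ[y/v](ρ[e/a](ρ[w/z](ρ[z/x](T))))) → 4
  (S ∪ π[w,e,y](ρ[y/v](ρ[e/a](ρ[w/z](ρ[z/x](T)))))) → 9
  σ[e<=3]((S ∪ π[w,e,y](ρ[y/v](ρ[e/a](ρ[w/z](ρ[z/x](T))))))) → 4
  π[w](σ[e<=3]((S ∪ π[w,e,y](ρ[y/v](ρ[e/a](ρ[w/z](ρ[z/x](T)))))))) → 4

== RESULT ==
w
p
p
s
s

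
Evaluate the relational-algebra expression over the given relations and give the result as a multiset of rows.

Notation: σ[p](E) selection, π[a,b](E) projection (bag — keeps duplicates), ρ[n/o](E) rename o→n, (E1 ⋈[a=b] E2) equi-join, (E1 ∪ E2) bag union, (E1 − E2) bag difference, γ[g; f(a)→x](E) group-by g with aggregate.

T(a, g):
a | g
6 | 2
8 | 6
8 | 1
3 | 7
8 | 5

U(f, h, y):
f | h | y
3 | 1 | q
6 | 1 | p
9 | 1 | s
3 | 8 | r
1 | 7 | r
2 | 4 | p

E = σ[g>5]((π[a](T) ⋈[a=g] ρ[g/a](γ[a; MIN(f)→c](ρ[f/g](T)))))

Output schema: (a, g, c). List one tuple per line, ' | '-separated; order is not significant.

Subexpression sizes:
  T → 5
  π[a](T) → 5
  T → 5
  ρ[f/g](T) → 5
  γ[a; MIN(f)→c](ρ[f/g](T)) → 3
  ρ[g/a](γ[a; MIN(f)→c](ρ[f/g](T))) → 3
  (π[a](T) ⋈[a=g] ρ[g/a](γ[a; MIN(f)→c](ρ[f/g](T)))) → 5
  σ[g>5]((π[a](T) ⋈[a=g] ρ[g/a](γ[a; MIN(f)→c](ρ[f/g](T))))) → 4

== RESULT ==
a | g | c
6 | 6 | 2
8 | 8 | 1
8 | 8 | 1
8 | 8 | 1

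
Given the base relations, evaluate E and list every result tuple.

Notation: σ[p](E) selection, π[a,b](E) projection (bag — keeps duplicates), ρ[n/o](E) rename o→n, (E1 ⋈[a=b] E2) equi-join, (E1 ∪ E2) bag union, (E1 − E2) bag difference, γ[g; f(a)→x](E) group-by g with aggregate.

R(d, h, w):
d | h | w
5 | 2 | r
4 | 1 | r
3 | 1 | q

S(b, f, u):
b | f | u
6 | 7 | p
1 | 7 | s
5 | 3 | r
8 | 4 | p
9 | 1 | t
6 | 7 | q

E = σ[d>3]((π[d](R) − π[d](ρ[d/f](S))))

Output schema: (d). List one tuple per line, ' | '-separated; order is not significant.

Subexpression sizes:
  R → 3
  π[d](R) → 3
  S → 6
  ρ[d/f](S) → 6
  π[d](ρ[d/f](S)) → 6
  (π[d](R) − π[d](ρ[d/f](S))) → 1
  σ[d>3]((π[d](R) − π[d](ρ[d/f](S)))) → 1

== RESULT ==
d
5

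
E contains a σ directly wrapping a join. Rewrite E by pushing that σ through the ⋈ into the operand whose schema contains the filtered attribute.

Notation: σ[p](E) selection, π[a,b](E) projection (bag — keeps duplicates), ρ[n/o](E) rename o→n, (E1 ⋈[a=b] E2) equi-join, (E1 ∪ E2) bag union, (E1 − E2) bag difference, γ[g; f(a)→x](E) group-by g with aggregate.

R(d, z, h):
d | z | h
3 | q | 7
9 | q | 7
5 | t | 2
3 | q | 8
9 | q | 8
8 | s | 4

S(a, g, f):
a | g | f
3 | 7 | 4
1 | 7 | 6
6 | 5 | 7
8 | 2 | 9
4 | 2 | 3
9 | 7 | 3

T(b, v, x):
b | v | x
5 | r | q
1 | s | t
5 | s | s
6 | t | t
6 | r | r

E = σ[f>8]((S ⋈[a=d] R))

σ filters on f, owned by the left side.
E' = (σ[f>8](S) ⋈[a=d] R)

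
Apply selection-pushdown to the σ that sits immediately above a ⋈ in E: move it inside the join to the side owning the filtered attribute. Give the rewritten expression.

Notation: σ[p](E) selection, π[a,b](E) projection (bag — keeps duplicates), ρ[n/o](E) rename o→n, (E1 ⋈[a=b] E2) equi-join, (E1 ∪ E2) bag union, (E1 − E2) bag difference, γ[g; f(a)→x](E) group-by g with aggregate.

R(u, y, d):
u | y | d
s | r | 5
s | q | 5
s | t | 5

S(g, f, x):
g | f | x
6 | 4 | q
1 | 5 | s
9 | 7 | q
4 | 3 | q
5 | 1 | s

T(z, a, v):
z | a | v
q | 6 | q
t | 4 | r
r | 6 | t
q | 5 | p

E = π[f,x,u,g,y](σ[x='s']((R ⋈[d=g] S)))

σ filters on x, owned by the right side.
E' = π[f,x,u,g,y]((R ⋈[d=g] σ[x='s'](S)))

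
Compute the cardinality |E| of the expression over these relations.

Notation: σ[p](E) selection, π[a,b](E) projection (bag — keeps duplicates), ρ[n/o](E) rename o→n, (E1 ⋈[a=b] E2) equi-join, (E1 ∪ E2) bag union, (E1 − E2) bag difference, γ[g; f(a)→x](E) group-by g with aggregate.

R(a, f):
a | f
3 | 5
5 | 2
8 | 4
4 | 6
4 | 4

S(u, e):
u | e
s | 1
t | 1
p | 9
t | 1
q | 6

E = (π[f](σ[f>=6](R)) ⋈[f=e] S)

Stepwise |·|:
  R → 5
  σ[f>=6](R) → 1
  π[f](σ[f>=6](R)) → 1
  S → 5
  (π[f](σ[f>=6](R)) ⋈[f=e] S) → 1

|E| = 1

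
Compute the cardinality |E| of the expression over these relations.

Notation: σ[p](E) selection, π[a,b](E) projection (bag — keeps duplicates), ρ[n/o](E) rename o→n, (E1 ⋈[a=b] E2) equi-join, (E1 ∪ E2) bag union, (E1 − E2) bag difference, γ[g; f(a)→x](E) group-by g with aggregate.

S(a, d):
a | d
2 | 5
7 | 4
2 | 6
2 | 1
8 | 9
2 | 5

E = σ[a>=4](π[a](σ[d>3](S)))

Row counts bottom-up:
  S → 6
  σ[d>3](S) → 5
  π[a](σ[d>3](S)) → 5
  σ[a>=4](π[a](σ[d>3](S))) → 2

|E| = 2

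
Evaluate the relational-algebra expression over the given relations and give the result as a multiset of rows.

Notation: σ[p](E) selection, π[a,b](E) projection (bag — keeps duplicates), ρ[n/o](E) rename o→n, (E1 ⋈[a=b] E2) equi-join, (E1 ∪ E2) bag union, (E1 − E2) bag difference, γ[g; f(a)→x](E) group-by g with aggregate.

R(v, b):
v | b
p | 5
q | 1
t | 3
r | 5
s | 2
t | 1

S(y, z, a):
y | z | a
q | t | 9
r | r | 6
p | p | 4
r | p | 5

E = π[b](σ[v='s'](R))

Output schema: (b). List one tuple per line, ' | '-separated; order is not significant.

Row counts bottom-up:
  R → 6
  σ[v='s'](R) → 1
  π[b](σ[v='s'](R)) → 1

== RESULT ==
b
2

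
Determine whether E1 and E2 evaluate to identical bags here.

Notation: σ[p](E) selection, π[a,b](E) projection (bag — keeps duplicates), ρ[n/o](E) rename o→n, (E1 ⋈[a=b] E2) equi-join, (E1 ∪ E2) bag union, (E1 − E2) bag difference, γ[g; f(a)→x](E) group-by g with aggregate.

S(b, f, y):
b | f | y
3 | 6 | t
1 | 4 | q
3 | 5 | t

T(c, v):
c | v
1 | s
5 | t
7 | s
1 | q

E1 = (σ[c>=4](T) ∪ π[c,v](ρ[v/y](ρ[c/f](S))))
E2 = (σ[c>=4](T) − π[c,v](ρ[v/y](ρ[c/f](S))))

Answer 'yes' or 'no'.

E1 per-node cardinality:
  T → 4
  σ[c>=4](T) → 2
  S → 3
  ρ[c/f](S) → 3
  ρ[v/y](ρ[c/f](S)) → 3
  π[c,v](ρ[v/y](ρ[c/f](S))) → 3
  (σ[c>=4](T) ∪ π[c,v](ρ[v/y](ρ[c/f](S)))) → 5
E2 per-node cardinality:
  T → 4
  σ[c>=4](T) → 2
  S → 3
  ρ[c/f](S) → 3
  ρ[v/y](ρ[c/f](S)) → 3
  π[c,v](ρ[v/y](ρ[c/f](S))) → 3
  (σ[c>=4](T) − π[c,v](ρ[v/y](ρ[c/f](S)))) → 1

E1 result:
c | v
4 | q
5 | t
5 | t
6 | t
7 | s
E2 result:
c | v
7 | s
Witness: (6, 't') appears 1× in E1 but 0× in E2.

no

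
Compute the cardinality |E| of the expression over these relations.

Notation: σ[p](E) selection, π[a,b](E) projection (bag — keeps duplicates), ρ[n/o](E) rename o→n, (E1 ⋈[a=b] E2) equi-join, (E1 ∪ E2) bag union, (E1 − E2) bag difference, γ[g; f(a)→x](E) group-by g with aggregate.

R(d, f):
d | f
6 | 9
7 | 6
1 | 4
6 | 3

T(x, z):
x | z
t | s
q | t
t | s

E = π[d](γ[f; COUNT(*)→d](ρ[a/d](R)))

Stepwise |·|:
  R → 4
  ρ[a/d](R) → 4
  γ[f; COUNT(*)→d](ρ[a/d](R)) → 4
  π[d](γ[f; COUNT(*)→d](ρ[a/d](R))) → 4

|E| = 4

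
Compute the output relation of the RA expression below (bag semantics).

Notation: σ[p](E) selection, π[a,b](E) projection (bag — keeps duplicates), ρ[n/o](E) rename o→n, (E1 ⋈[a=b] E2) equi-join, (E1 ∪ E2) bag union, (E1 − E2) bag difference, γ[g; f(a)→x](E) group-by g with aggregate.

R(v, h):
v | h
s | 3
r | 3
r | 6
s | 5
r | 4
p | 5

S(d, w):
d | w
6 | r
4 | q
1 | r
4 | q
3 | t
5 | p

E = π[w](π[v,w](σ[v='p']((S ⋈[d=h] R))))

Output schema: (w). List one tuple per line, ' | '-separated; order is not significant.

Per-node cardinality:
  S → 6
  R → 6
  (S ⋈[d=h] R) → 7
  σ[v='p']((S ⋈[d=h] R)) → 1
  π[v,w](σ[v='p']((S ⋈[d=h] R))) → 1
  π[w](π[v,w](σ[v='p']((S ⋈[d=h] R)))) → 1

== RESULT ==
w
p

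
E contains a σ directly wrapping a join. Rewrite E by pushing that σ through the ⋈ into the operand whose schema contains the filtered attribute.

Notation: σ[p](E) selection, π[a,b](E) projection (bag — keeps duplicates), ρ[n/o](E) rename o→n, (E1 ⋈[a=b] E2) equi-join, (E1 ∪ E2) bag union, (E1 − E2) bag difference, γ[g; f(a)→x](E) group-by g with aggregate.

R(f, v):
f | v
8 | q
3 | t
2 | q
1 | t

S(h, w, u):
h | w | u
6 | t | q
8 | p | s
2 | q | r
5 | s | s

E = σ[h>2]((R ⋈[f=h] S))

σ filters on h, owned by the right side.
E' = (R ⋈[f=h] σ[h>2](S))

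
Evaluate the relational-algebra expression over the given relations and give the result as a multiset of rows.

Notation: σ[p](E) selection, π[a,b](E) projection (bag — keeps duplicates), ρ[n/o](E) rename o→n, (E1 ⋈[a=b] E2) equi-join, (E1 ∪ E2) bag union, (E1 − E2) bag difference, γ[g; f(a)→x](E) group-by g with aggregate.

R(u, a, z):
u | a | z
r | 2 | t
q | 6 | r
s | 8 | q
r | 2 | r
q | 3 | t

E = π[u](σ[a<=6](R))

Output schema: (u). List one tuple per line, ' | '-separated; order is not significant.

Per-node cardinality:
  R → 5
  σ[a<=6](R) → 4
  π[u](σ[a<=6](R)) → 4

== RESULT ==
u
q
q
r
r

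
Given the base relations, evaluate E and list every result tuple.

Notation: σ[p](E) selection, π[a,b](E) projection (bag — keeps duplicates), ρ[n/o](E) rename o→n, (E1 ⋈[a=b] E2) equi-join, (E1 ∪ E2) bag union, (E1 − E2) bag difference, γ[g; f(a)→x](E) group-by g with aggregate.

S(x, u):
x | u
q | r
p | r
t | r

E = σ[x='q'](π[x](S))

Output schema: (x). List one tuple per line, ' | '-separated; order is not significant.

Stepwise |·|:
  S → 3
  π[x](S) → 3
  σ[x='q'](π[x](S)) → 1

== RESULT ==
x
q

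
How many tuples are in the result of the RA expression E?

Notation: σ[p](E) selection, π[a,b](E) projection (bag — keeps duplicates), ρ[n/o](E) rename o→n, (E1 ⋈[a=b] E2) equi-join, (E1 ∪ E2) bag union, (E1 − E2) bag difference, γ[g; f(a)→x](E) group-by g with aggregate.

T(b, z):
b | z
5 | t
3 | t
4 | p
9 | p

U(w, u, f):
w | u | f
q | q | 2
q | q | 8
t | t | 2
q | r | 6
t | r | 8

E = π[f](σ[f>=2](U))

Stepwise |·|:
  U → 5
  σ[f>=2](U) → 5
  π[f](σ[f>=2](U)) → 5

|E| = 5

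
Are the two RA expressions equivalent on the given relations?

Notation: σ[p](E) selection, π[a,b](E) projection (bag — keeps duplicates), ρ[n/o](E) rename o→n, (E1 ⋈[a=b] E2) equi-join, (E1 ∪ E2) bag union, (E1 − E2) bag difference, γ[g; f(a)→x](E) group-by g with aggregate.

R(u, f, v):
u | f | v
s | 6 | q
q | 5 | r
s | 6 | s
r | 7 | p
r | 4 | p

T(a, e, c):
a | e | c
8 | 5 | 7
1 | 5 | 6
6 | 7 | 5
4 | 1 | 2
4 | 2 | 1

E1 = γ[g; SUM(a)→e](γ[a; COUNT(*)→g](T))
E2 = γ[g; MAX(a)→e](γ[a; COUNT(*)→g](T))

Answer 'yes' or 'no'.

E1 stepwise |·|:
  T → 5
  γ[a; COUNT(*)→g](T) → 4
  γ[g; SUM(a)→e](γ[a; COUNT(*)→g](T)) → 2
E2 stepwise |·|:
  T → 5
  γ[a; COUNT(*)→g](T) → 4
  γ[g; MAX(a)→e](γ[a; COUNT(*)→g](T)) → 2

E1 result:
g | e
1 | 15
2 | 4
E2 result:
g | e
1 | 8
2 | 4
Witness: (1, 8) appears 0× in E1 but 1× in E2.

no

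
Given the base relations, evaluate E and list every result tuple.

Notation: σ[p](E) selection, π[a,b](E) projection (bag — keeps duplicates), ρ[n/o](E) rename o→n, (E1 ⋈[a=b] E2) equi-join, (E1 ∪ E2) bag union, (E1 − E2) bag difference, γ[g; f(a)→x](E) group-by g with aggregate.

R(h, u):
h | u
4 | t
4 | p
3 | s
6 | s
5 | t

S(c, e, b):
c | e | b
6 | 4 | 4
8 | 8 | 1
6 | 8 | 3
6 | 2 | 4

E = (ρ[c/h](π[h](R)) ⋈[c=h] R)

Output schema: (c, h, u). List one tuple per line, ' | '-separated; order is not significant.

Subexpression sizes:
  R → 5
  π[h](R) → 5
  ρ[c/h](π[h](R)) → 5
  R → 5
  (ρ[c/h](π[h](R)) ⋈[c=h] R) → 7

== RESULT ==
c | h | u
3 | 3 | s
4 | 4 | p
4 | 4 | p
4 | 4 | t
4 | 4 | t
5 | 5 | t
6 | 6 | s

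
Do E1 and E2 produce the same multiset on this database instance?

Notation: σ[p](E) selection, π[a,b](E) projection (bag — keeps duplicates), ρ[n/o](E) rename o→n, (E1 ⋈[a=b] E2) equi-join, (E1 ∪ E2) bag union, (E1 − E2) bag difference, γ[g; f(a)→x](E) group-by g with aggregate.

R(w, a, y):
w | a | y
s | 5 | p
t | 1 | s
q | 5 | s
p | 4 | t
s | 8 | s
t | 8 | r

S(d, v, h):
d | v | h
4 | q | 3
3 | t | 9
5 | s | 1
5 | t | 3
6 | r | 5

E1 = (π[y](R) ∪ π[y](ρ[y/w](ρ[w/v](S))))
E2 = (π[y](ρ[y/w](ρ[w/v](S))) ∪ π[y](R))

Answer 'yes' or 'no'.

E1 row counts bottom-up:
  R → 6
  π[y](R) → 6
  S → 5
  ρ[w/v](S) → 5
  ρ[y/w](ρ[w/v](S)) → 5
  π[y](ρ[y/w](ρ[w/v](S))) → 5
  (π[y](R) ∪ π[y](ρ[y/w](ρ[w/v](S)))) → 11
E2 row counts bottom-up:
  S → 5
  ρ[w/v](S) → 5
  ρ[y/w](ρ[w/v](S)) → 5
  π[y](ρ[y/w](ρ[w/v](S))) → 5
  R → 6
  π[y](R) → 6
  (π[y](ρ[y/w](ρ[w/v](S))) ∪ π[y](R)) → 11

E1 and E2 produce the same multiset:
y
p
q
r
r
s
s
s
s
t
t
t

yes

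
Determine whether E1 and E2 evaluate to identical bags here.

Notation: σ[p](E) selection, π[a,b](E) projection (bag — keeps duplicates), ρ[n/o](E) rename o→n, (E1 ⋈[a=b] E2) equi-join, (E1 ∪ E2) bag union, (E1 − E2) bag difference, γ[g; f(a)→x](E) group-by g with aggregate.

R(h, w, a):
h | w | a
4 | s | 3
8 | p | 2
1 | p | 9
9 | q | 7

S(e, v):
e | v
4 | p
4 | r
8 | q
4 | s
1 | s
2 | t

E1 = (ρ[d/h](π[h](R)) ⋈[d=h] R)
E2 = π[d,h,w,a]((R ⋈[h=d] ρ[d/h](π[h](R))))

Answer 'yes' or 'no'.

E1 per-node cardinality:
  R → 4
  π[h](R) → 4
  ρ[d/h](π[h](R)) → 4
  R → 4
  (ρ[d/h](π[h](R)) ⋈[d=h] R) → 4
E2 per-node cardinality:
  R → 4
  R → 4
  π[h](R) → 4
  ρ[d/h](π[h](R)) → 4
  (R ⋈[h=d] ρ[d/h](π[h](R))) → 4
  π[d,h,w,a]((R ⋈[h=d] ρ[d/h](π[h](R)))) → 4

E1 and E2 produce the same multiset:
d | h | w | a
1 | 1 | p | 9
4 | 4 | s | 3
8 | 8 | p | 2
9 | 9 | q | 7

yes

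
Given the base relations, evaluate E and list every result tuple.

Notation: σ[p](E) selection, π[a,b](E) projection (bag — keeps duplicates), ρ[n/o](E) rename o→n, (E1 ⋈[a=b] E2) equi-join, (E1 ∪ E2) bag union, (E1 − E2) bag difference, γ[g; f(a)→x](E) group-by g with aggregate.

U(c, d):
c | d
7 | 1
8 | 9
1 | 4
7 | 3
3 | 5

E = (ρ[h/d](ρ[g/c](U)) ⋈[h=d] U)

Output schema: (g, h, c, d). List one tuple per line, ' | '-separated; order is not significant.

Stepwise |·|:
  U → 5
  ρ[g/c](U) → 5
  ρ[h/d](ρ[g/c](U)) → 5
  U → 5
  (ρ[h/d](ρ[g/c](U)) ⋈[h=d] U) → 5

== RESULT ==
g | h | c | d
1 | 4 | 1 | 4
3 | 5 | 3 | 5
7 | 1 | 7 | 1
7 | 3 | 7 | 3
8 | 9 | 8 | 9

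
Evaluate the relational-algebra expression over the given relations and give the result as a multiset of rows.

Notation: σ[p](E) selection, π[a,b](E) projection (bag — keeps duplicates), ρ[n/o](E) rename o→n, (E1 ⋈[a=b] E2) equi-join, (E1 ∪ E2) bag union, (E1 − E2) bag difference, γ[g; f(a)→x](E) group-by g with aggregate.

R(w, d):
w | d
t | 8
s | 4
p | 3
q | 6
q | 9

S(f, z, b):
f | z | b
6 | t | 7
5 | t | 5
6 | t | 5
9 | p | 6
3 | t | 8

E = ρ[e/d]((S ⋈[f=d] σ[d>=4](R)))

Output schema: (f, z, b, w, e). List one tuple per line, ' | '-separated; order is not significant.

Stepwise |·|:
  S → 5
  R → 5
  σ[d>=4](R) → 4
  (S ⋈[f=d] σ[d>=4](R)) → 3
  ρ[e/d]((S ⋈[f=d] σ[d>=4](R))) → 3

== RESULT ==
f | z | b | w | e
6 | t | 5 | q | 6
6 | t | 7 | q | 6
9 | p | 6 | q | 9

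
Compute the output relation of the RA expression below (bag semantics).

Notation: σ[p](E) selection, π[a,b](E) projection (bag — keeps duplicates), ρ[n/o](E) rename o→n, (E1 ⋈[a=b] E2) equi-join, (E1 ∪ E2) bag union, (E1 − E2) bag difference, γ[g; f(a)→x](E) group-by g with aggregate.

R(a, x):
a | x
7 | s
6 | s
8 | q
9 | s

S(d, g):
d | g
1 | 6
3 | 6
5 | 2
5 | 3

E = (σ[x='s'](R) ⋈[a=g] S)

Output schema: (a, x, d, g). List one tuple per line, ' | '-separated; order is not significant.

Subexpression sizes:
  R → 4
  σ[x='s'](R) → 3
  S → 4
  (σ[x='s'](R) ⋈[a=g] S) → 2

== RESULT ==
a | x | d | g
6 | s | 1 | 6
6 | s | 3 | 6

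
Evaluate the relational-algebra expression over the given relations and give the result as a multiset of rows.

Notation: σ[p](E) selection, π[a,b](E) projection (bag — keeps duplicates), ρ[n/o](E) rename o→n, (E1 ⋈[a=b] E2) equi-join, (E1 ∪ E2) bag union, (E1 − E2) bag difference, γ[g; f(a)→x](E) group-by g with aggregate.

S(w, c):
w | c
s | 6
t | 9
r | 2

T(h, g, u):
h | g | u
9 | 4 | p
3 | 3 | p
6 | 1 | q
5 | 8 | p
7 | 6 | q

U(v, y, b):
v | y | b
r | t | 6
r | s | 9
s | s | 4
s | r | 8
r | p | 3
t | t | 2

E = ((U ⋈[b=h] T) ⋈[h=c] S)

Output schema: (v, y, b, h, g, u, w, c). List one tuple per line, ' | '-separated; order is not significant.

Stepwise |·|:
  U → 6
  T → 5
  (U ⋈[b=h] T) → 3
  S → 3
  ((U ⋈[b=h] T) ⋈[h=c] S) → 2

== RESULT ==
v | y | b | h | g | u | w | c
r | s | 9 | 9 | 4 | p | t | 9
r | t | 6 | 6 | 1 | q | s | 6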